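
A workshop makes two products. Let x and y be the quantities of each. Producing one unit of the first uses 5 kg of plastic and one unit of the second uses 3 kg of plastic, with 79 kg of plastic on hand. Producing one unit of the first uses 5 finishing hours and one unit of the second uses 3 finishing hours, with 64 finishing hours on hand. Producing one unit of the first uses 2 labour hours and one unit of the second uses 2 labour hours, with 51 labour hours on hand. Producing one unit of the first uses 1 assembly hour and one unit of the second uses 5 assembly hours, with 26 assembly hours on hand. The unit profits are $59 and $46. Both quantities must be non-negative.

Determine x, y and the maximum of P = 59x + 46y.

Corner points and P = 59x + 46y:
  (0, 0) → P = 0
  (0, 26/5) → P = 1196/5
  (64/5, 0) → P = 3776/5
  (11, 3) → P = 787

At the optimal vertex, 5x + 3y = 64 and x + 5y = 26.
Solving simultaneously gives x = 11, y = 3.

x = 11, y = 3, maximum P = 787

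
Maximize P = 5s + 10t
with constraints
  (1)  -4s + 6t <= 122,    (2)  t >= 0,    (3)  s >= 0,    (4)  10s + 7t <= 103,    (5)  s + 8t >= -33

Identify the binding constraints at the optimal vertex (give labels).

Corner points and P = 5s + 10t:
  (0, 0) → P = 0
  (103/10, 0) → P = 103/2
  (0, 103/7) → P = 1030/7

The maximum is at (0, 103/7). Substituting into each constraint, equality holds for (3) and (4); the remaining constraints have slack.

(3) and (4)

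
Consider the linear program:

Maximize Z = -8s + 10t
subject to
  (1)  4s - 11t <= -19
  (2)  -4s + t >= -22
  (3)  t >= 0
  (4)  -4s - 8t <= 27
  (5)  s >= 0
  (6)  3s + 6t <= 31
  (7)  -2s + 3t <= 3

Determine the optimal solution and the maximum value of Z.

s = 12/5, t = 13/5, maximum Z = 34/5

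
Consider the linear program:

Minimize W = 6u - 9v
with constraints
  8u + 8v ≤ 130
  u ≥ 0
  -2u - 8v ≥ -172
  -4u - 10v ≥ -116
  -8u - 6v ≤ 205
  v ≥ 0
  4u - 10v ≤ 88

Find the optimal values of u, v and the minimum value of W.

u = 0, v = 58/5, minimum W = -522/5

Vertices and W = 6u - 9v:
  (31/4, 17/2) → W = -30
  (65/4, 0) → W = 195/2
  (0, 58/5) → W = -522/5
  (0, 0) → W = 0

The binding constraints are u = 0 and -4u - 10v = -116.
Solving simultaneously gives u = 0, v = 58/5.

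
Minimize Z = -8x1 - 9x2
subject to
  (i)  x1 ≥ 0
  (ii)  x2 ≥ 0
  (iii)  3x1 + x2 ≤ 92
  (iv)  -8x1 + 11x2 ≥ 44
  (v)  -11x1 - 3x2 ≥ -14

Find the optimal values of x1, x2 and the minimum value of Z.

Corner points and Z = -8x1 - 9x2:
  (0, 4) → Z = -36
  (0, 14/3) → Z = -42
  (22/145, 596/145) → Z = -1108/29

At the optimal vertex, x1 = 0 and -11x1 - 3x2 = -14.
Solving simultaneously gives x1 = 0, x2 = 14/3.

x1 = 0, x2 = 14/3, minimum Z = -42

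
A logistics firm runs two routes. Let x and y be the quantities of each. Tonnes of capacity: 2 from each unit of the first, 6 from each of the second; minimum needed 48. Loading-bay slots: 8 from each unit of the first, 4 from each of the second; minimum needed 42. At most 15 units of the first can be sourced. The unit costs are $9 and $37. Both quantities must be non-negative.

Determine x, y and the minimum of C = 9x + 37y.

The feasible region is unbounded (it extends along (0, 1)), but C strictly increases along every unbounded feasible direction, so there is no improving ray and the minimum is attained at a vertex.

The binding constraints are 2x + 6y = 48 and x = 15.
Solving simultaneously gives x = 15, y = 3.

x = 15, y = 3, minimum C = 246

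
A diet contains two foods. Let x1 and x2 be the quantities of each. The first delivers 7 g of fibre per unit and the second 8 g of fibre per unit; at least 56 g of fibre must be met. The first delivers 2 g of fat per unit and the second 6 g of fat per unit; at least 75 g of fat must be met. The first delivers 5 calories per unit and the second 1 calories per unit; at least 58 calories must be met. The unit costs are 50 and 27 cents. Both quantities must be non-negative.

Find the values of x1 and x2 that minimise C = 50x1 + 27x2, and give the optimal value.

x1 = 39/4, x2 = 37/4, minimum C = 2949/4

Vertices and C = 50x1 + 27x2:
  (0, 58) → C = 1566
  (75/2, 0) → C = 1875
  (39/4, 37/4) → C = 2949/4
The feasible region is unbounded (it extends along (0, 1), (1, 0)), but C strictly increases along every unbounded feasible direction, so there is no improving ray and the minimum is attained at a vertex.

The binding constraints are 2x1 + 6x2 = 75 and 5x1 + x2 = 58.
Solving simultaneously gives x1 = 39/4, x2 = 37/4.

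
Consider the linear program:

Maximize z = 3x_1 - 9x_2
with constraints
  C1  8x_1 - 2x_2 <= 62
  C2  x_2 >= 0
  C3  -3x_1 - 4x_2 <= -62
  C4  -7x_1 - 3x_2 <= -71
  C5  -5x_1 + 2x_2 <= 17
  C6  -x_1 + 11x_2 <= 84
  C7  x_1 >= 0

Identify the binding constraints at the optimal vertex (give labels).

C1 and C3

Extreme points and z = 3x_1 - 9x_2:
  (186/19, 155/19) → z = -837/19
  (425/43, 367/43) → z = -2028/43
  (346/37, 314/37) → z = -1788/37

The maximum is at (186/19, 155/19). Substituting into each constraint, equality holds for C1 and C3; the remaining constraints have slack.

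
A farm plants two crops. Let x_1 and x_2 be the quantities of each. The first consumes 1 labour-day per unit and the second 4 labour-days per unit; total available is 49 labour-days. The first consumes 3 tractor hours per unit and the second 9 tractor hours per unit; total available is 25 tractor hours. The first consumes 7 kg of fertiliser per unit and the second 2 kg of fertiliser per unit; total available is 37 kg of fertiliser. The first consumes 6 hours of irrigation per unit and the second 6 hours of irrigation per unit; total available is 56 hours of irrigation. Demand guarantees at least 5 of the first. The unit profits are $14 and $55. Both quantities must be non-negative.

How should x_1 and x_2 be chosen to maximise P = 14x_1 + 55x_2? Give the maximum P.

x_1 = 5, x_2 = 1, maximum P = 125

Extreme points and P = 14x_1 + 55x_2:
  (37/7, 0) → P = 74
  (5, 0) → P = 70
  (5, 1) → P = 125

The binding constraints are 7x_1 + 2x_2 = 37 and x_1 = 5.
Solving simultaneously gives x_1 = 5, x_2 = 1.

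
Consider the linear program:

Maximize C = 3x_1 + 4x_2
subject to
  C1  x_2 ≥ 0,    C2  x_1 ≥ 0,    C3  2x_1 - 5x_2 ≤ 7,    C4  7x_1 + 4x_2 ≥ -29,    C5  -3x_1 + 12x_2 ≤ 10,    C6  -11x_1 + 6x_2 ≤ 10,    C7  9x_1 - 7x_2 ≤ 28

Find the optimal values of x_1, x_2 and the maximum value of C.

x_1 = 14/3, x_2 = 2, maximum C = 22

Corner points and C = 3x_1 + 4x_2:
  (0, 0) → C = 0
  (28/9, 0) → C = 28/3
  (0, 5/6) → C = 10/3
  (14/3, 2) → C = 22

The optimum lies where -3x_1 + 12x_2 = 10 and 9x_1 - 7x_2 = 28.
Solving simultaneously gives x_1 = 14/3, x_2 = 2.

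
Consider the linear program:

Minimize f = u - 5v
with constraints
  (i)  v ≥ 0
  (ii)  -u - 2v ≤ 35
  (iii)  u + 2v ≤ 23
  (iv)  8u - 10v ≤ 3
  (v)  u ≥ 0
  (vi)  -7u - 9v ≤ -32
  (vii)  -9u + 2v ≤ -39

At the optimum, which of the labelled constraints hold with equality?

(iii) and (vii)

Extreme points and f = u - 5v:
  (118/13, 181/26) → f = -669/26
  (31/5, 42/5) → f = -179/5
  (192/37, 285/74) → f = -1041/74

The minimum is at (31/5, 42/5). Substituting into each constraint, equality holds for (iii) and (vii); the remaining constraints have slack.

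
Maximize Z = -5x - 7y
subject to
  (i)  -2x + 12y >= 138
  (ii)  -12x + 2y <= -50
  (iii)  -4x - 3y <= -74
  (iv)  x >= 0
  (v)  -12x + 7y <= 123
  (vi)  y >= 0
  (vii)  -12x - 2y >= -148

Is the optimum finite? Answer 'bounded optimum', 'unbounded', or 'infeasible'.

Corner points and Z = -5x - 7y:
  (79/9, 350/27) → Z = -3635/27
  (375/37, 488/37) → Z = -143
  (149/22, 172/11) → Z = -3153/22
  (33/4, 49/2) → Z = -851/4
The feasible region has finitely many vertices and no improving ray; the maximum is -3635/27 at (79/9, 350/27).

bounded optimum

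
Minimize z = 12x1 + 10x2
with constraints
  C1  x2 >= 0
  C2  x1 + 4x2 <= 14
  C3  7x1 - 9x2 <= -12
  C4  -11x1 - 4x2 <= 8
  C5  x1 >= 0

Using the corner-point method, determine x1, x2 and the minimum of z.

x1 = 0, x2 = 4/3, minimum z = 40/3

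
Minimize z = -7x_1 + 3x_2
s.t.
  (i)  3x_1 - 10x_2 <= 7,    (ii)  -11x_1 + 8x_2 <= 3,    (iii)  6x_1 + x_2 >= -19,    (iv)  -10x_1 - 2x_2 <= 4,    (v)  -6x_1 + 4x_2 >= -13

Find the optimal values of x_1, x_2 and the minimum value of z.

x_1 = 29, x_2 = 161/4, minimum z = -329/4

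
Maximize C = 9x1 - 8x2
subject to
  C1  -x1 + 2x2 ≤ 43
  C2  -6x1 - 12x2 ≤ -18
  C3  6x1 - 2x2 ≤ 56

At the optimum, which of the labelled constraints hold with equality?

Vertices and C = 9x1 - 8x2:
  (-20, 23/2) → C = -272
  (99/5, 157/5) → C = -73
  (59/7, -19/7) → C = 683/7

The maximum is at (59/7, -19/7). Substituting into each constraint, equality holds for C2 and C3; the remaining constraints have slack.

C2 and C3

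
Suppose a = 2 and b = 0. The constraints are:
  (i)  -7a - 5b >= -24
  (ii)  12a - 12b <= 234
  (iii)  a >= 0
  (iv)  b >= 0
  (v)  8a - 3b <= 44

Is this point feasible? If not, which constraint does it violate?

feasible

(i): -14 ≥ -24 ✓
(ii): 24 ≤ 234 ✓
(iii): 2 ≥ 0 ✓
(iv): 0 ≥ 0 ✓
(v): 16 ≤ 44 ✓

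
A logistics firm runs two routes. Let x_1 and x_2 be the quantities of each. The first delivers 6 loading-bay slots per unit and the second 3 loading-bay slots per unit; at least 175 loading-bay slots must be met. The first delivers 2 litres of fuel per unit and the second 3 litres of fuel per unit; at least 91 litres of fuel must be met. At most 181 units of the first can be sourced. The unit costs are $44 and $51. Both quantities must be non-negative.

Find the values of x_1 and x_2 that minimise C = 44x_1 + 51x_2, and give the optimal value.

x_1 = 21, x_2 = 49/3, minimum C = 1757

Extreme points and C = 44x_1 + 51x_2:
  (0, 175/3) → C = 2975
  (91/2, 0) → C = 2002
  (181, 0) → C = 7964
  (21, 49/3) → C = 1757
The feasible region is unbounded (it extends along (0, 1)), but C strictly increases along every unbounded feasible direction, so there is no improving ray and the minimum is attained at a vertex.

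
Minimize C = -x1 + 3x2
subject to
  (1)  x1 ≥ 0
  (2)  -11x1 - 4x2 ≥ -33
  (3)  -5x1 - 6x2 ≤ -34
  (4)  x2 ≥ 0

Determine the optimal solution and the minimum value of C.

Extreme points and C = -x1 + 3x2:
  (0, 33/4) → C = 99/4
  (0, 17/3) → C = 17
  (31/23, 209/46) → C = 565/46

The binding constraints are -11x1 - 4x2 = -33 and -5x1 - 6x2 = -34.
Solving simultaneously gives x1 = 31/23, x2 = 209/46.

x1 = 31/23, x2 = 209/46, minimum C = 565/46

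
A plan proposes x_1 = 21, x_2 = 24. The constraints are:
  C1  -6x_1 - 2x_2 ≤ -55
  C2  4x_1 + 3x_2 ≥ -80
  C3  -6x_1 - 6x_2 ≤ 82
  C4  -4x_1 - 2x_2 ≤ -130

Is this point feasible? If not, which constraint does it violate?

C1: -174 ≤ -55 ✓
C2: 156 ≥ -80 ✓
C3: -270 ≤ 82 ✓
C4: -132 ≤ -130 ✓

feasible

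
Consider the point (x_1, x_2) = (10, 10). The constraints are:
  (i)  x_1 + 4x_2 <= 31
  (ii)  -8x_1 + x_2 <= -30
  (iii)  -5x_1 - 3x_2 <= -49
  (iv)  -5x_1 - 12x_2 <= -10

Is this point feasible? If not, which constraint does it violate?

Constraint (i): x_1 + 4x_2 = 50, which is not ≤ 31. All other constraints are satisfied.

not feasible — violates (i)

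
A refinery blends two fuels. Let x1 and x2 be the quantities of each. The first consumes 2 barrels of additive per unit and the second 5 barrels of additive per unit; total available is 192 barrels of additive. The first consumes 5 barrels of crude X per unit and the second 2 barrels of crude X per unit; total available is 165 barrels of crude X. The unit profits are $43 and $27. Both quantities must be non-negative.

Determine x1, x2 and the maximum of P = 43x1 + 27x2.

Corner points and P = 43x1 + 27x2:
  (0, 0) → P = 0
  (0, 192/5) → P = 5184/5
  (33, 0) → P = 1419
  (21, 30) → P = 1713

x1 = 21, x2 = 30, maximum P = 1713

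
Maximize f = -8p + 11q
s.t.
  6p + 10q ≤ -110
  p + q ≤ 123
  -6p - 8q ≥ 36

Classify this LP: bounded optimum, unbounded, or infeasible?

unbounded

From the feasible point (130/3, -37), moving in the direction (-10, 6) keeps every constraint satisfied while f increases without bound.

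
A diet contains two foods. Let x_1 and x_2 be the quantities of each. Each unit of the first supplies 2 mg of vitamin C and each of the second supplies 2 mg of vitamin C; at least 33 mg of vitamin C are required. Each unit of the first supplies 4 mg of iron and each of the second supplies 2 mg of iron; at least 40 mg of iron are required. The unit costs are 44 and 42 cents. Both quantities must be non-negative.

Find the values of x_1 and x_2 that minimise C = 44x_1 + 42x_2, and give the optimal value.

The feasible region is unbounded (it extends along (0, 1), (1, 0)), but C strictly increases along every unbounded feasible direction, so there is no improving ray and the minimum is attained at a vertex.

The binding constraints are 2x_1 + 2x_2 = 33 and 4x_1 + 2x_2 = 40.
Solving simultaneously gives x_1 = 7/2, x_2 = 13.

x_1 = 7/2, x_2 = 13, minimum C = 700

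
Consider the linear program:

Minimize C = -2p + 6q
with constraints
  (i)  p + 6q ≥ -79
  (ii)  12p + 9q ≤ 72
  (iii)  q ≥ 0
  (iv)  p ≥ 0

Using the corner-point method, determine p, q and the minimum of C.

Feasible corners and C = -2p + 6q:
  (6, 0) → C = -12
  (0, 8) → C = 48
  (0, 0) → C = 0

p = 6, q = 0, minimum C = -12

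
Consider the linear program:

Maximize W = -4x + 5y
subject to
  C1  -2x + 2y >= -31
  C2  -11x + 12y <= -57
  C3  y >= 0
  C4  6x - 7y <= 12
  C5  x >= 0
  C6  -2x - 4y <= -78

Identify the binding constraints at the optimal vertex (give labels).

C1 and C2

Feasible corners and W = -4x + 5y:
  (129, 227/2) → W = 103/2
  (193/2, 81) → W = 19
  (51, 42) → W = 6

The maximum is at (129, 227/2). Substituting into each constraint, equality holds for C1 and C2; the remaining constraints have slack.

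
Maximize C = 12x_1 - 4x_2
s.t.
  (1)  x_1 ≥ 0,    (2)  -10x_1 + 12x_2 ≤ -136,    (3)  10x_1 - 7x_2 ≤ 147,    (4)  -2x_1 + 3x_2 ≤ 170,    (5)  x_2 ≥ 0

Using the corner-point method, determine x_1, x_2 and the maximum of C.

Corner points and C = 12x_1 - 4x_2:
  (406/25, 11/5) → C = 4652/25
  (68/5, 0) → C = 816/5
  (147/10, 0) → C = 882/5

x_1 = 406/25, x_2 = 11/5, maximum C = 4652/25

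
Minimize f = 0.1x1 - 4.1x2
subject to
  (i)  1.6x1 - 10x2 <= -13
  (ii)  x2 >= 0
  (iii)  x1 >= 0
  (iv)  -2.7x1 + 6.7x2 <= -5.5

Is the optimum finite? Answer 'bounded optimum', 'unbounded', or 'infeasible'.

unbounded

From the feasible point (7105/814, 2195/814), moving in the direction (10, 1.6) keeps every constraint satisfied while f decreases without bound.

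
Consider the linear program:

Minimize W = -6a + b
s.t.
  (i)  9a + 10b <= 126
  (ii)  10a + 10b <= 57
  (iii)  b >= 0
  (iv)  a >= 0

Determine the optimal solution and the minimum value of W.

Feasible corners and W = -6a + b:
  (57/10, 0) → W = -171/5
  (0, 57/10) → W = 57/10
  (0, 0) → W = 0

a = 57/10, b = 0, minimum W = -171/5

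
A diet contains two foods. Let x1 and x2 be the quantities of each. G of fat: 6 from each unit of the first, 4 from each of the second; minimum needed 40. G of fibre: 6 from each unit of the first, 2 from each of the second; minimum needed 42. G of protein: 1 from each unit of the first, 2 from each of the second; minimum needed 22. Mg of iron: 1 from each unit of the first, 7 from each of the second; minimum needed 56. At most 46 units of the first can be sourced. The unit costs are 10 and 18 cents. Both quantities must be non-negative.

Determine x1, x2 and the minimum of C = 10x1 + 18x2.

Feasible corners and C = 10x1 + 18x2:
  (0, 21) → C = 378
  (4, 9) → C = 202
  (42/5, 34/5) → C = 1032/5
  (46, 10/7) → C = 3400/7
The feasible region is unbounded (it extends along (0, 1)), but C strictly increases along every unbounded feasible direction, so there is no improving ray and the minimum is attained at a vertex.

x1 = 4, x2 = 9, minimum C = 202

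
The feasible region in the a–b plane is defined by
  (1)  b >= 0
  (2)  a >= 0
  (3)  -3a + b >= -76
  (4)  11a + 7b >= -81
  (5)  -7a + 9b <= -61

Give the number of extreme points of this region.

3

The feasible vertices (each the meet of two boundaries and inside every other half-plane) are:
  (76/3, 0)
  (61/7, 0)
  (623/20, 349/20)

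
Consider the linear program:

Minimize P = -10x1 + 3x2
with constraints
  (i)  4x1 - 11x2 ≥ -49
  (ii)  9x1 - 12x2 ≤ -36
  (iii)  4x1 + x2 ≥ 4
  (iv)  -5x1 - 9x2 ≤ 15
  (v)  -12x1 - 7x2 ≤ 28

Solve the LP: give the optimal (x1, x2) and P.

x1 = 64/17, x2 = 99/17, minimum P = -343/17

Vertices and P = -10x1 + 3x2:
  (64/17, 99/17) → P = -343/17
  (-5/48, 53/12) → P = 343/24
  (4/19, 60/19) → P = 140/19

The binding constraints are 4x1 - 11x2 = -49 and 9x1 - 12x2 = -36.
Solving simultaneously gives x1 = 64/17, x2 = 99/17.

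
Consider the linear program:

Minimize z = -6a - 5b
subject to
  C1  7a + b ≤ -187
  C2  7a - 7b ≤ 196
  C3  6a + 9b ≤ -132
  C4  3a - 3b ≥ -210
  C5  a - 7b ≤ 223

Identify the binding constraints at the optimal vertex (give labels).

C1 and C3

Extreme points and z = -6a - 5b:
  (-517/19, 66/19) → z = 2772/19
  (-543/25, -874/25) → z = 7628/25
  (-254/5, 96/5) → z = 1044/5
  (-713/6, -293/6) → z = 5743/6

The minimum is at (-517/19, 66/19). Substituting into each constraint, equality holds for C1 and C3; the remaining constraints have slack.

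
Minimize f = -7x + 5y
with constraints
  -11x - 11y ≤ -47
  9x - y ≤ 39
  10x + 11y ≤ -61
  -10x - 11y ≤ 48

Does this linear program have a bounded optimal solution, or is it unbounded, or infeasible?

infeasible

Constraints 10x + 11y ≤ -61 and -10x - 11y ≤ 48 have parallel boundaries but demand opposite sides — no point can satisfy both, so the region is empty.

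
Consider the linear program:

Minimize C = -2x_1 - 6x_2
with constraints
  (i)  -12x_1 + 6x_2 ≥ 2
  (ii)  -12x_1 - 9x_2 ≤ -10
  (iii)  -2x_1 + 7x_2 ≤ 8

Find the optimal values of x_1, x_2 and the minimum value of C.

x_1 = 17/36, x_2 = 23/18, minimum C = -155/18

Feasible corners and C = -2x_1 - 6x_2:
  (7/30, 4/5) → C = -79/15
  (17/36, 23/18) → C = -155/18
  (-1/51, 58/51) → C = -346/51

The optimum lies where -12x_1 + 6x_2 = 2 and -2x_1 + 7x_2 = 8.
Solving simultaneously gives x_1 = 17/36, x_2 = 23/18.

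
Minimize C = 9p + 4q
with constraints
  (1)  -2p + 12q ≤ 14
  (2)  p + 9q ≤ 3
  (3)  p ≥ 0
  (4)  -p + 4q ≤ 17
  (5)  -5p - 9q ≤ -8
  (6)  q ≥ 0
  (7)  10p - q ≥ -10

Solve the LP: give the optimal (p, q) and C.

p = 5/4, q = 7/36, minimum C = 433/36

Corner points and C = 9p + 4q:
  (5/4, 7/36) → C = 433/36
  (3, 0) → C = 27
  (8/5, 0) → C = 72/5

The binding constraints are p + 9q = 3 and -5p - 9q = -8.
Solving simultaneously gives p = 5/4, q = 7/36.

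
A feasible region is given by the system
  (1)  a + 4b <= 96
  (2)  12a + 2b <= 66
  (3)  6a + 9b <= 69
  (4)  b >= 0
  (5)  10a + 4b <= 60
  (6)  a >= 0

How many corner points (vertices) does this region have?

5

Intersecting each pair of boundary lines and keeping only the points that satisfy every inequality leaves:
  (11/2, 0)
  (36/7, 15/7)
  (4, 5)
  (0, 23/3)
  (0, 0)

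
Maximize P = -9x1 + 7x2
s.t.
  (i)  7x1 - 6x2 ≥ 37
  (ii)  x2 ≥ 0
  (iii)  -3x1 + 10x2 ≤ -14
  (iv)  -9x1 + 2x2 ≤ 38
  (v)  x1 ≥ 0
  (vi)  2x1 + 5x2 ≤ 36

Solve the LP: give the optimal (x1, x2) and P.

x1 = 37/7, x2 = 0, maximum P = -333/7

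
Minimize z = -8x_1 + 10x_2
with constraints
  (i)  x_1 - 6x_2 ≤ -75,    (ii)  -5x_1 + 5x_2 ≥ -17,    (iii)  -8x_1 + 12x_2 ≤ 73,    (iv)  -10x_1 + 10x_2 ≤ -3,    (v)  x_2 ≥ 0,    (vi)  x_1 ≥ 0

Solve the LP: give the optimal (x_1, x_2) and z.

x_1 = 477/25, x_2 = 392/25, minimum z = 104/25

Feasible corners and z = -8x_1 + 10x_2:
  (477/25, 392/25) → z = 104/25
  (384/25, 753/50) → z = 693/25
  (569/20, 501/20) → z = 229/10
  (383/20, 377/20) → z = 353/10

The binding constraints are x_1 - 6x_2 = -75 and -5x_1 + 5x_2 = -17.
Solving simultaneously gives x_1 = 477/25, x_2 = 392/25.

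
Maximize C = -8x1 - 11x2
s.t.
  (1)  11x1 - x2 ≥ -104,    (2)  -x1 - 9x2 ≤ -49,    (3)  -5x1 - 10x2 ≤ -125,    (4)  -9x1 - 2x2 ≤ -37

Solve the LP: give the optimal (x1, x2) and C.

Vertices and C = -8x1 - 11x2:
  (-171/31, 1343/31) → C = -13405/31
  (127/7, 24/7) → C = -1280/7
  (3/2, 47/4) → C = -565/4
The feasible region is unbounded (it extends along (1, 11), (9, -1)), but C strictly decreases along every unbounded feasible direction, so there is no improving ray and the maximum is attained at a vertex.

x1 = 3/2, x2 = 47/4, maximum C = -565/4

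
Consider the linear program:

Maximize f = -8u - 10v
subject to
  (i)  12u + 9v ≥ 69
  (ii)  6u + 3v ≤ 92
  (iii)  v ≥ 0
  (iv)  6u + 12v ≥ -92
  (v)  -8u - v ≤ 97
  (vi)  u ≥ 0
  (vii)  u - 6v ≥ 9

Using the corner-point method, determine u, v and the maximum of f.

Vertices and f = -8u - 10v:
  (46/3, 0) → f = -368/3
  (193/13, 38/39) → f = -5012/39
  (9, 0) → f = -72

The optimum lies where v = 0 and u - 6v = 9.
Solving simultaneously gives u = 9, v = 0.

u = 9, v = 0, maximum f = -72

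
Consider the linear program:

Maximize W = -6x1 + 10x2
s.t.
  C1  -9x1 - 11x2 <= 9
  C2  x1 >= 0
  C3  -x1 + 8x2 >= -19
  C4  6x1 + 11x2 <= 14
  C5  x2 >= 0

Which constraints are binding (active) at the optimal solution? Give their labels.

Vertices and W = -6x1 + 10x2:
  (0, 14/11) → W = 140/11
  (0, 0) → W = 0
  (7/3, 0) → W = -14

The maximum is at (0, 14/11). Substituting into each constraint, equality holds for C2 and C4; the remaining constraints have slack.

C2 and C4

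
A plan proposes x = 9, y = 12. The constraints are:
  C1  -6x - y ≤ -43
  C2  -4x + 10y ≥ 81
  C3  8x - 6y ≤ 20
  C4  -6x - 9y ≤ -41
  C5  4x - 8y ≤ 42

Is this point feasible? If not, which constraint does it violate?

feasible

C1: -66 ≤ -43 ✓
C2: 84 ≥ 81 ✓
C3: 0 ≤ 20 ✓
C4: -162 ≤ -41 ✓
C5: -60 ≤ 42 ✓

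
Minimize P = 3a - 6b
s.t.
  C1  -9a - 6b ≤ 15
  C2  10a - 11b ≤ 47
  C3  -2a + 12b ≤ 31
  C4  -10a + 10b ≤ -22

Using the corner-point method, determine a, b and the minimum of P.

a = 287/50, b = 177/50, minimum P = -201/50

Extreme points and P = 3a - 6b:
  (39/53, -191/53) → P = 1263/53
  (-3/25, -58/25) → P = 339/25
  (905/98, 202/49) → P = 291/98
  (287/50, 177/50) → P = -201/50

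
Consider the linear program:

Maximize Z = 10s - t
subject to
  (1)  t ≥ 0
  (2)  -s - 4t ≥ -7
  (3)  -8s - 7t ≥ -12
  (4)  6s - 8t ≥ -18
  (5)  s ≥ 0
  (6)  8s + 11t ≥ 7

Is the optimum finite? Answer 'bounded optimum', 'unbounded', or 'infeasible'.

bounded optimum

Extreme points and Z = 10s - t:
  (3/2, 0) → Z = 15
  (7/8, 0) → Z = 35/4
  (0, 12/7) → Z = -12/7
  (0, 7/11) → Z = -7/11
The feasible region has finitely many vertices and no improving ray; the maximum is 15 at (3/2, 0).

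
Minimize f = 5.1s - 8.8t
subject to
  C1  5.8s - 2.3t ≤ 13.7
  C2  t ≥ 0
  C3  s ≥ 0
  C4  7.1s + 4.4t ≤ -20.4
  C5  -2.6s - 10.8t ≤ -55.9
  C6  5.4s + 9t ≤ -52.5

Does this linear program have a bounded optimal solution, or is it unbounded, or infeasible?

The boundaries -2.6s - 10.8t = -55.9 and 5.4s + 9t = -52.5 meet at (-5945/194, 3653/291), but that point violates s ≥ 0. Every candidate vertex is excluded by some other constraint, so the feasible region is empty.

infeasible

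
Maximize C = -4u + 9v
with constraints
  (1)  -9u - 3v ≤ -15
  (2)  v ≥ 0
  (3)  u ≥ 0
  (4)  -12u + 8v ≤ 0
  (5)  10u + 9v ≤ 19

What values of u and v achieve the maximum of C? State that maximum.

u = 26/17, v = 7/17, maximum C = -41/17

Corner points and C = -4u + 9v:
  (5/3, 0) → C = -20/3
  (26/17, 7/17) → C = -41/17
  (19/10, 0) → C = -38/5

The binding constraints are -9u - 3v = -15 and 10u + 9v = 19.
Solving simultaneously gives u = 26/17, v = 7/17.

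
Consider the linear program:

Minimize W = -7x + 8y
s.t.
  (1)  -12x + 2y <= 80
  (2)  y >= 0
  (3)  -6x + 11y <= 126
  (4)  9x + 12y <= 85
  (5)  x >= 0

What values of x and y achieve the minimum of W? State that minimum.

x = 85/9, y = 0, minimum W = -595/9

Feasible corners and W = -7x + 8y:
  (85/9, 0) → W = -595/9
  (0, 0) → W = 0
  (0, 85/12) → W = 170/3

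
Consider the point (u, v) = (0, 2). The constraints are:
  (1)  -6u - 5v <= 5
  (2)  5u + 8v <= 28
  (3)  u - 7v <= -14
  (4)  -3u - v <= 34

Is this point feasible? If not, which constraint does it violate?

(1): -10 ≤ 5 ✓
(2): 16 ≤ 28 ✓
(3): -14 ≤ -14 ✓
(4): -2 ≤ 34 ✓

feasible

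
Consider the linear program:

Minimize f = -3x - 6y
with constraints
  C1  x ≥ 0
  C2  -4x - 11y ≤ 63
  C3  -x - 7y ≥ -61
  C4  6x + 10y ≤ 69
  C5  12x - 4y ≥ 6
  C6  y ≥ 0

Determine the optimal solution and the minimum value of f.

Extreme points and f = -3x - 6y:
  (7/3, 11/2) → f = -40
  (23/2, 0) → f = -69/2
  (1/2, 0) → f = -3/2

x = 7/3, y = 11/2, minimum f = -40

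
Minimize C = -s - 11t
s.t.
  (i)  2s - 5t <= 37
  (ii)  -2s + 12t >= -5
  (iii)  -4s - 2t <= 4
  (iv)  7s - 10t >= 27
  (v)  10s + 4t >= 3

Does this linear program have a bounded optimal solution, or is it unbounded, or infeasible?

From the feasible point (419/14, 32/7), moving in the direction (10, 7) keeps every constraint satisfied while C decreases without bound.

unbounded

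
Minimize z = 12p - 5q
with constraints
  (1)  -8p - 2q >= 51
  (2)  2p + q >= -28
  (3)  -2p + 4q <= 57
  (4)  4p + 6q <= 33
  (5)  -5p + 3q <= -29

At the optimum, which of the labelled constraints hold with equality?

Extreme points and z = 12p - 5q:
  (5/4, -61/2) → z = 335/2
  (-95/34, -487/34) → z = 1295/34
  (-5, -18) → z = 30

The minimum is at (-5, -18). Substituting into each constraint, equality holds for (2) and (5); the remaining constraints have slack.

(2) and (5)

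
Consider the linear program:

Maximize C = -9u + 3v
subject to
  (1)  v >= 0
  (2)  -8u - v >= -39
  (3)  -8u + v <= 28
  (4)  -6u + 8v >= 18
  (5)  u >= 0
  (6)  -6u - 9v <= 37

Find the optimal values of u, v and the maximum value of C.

Corner points and C = -9u + 3v:
  (11/16, 67/2) → C = 1509/16
  (21/5, 27/5) → C = -108/5
  (0, 28) → C = 84
  (0, 9/4) → C = 27/4

u = 11/16, v = 67/2, maximum C = 1509/16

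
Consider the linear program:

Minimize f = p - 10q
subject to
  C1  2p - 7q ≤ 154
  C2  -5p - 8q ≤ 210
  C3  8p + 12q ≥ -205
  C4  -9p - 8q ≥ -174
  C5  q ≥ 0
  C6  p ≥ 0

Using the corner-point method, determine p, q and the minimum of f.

Feasible corners and f = p - 10q:
  (58/3, 0) → f = 58/3
  (0, 87/4) → f = -435/2
  (0, 0) → f = 0

p = 0, q = 87/4, minimum f = -435/2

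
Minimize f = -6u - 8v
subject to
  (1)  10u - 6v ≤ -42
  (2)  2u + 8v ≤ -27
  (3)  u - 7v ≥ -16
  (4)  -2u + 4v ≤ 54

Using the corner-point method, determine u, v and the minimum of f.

u = -249/46, v = -93/46, minimum f = 1119/23

The feasible region is unbounded (it extends along (-2, -1), (-3, -5)), but f strictly increases along every unbounded feasible direction, so there is no improving ray and the minimum is attained at a vertex.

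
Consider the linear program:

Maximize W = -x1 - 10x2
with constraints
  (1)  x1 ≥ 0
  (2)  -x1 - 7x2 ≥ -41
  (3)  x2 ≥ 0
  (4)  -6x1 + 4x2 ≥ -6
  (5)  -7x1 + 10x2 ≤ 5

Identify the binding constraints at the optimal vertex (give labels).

Vertices and W = -x1 - 10x2:
  (0, 0) → W = 0
  (0, 1/2) → W = -5
  (1, 0) → W = -1
  (5/2, 9/4) → W = -25

The maximum is at (0, 0). Substituting into each constraint, equality holds for (1) and (3); the remaining constraints have slack.

(1) and (3)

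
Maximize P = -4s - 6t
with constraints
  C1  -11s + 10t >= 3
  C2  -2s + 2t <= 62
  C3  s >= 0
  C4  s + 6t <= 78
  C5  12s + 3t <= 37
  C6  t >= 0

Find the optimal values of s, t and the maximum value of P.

s = 0, t = 3/10, maximum P = -9/5

The optimum lies where -11s + 10t = 3 and s = 0.
Solving simultaneously gives s = 0, t = 3/10.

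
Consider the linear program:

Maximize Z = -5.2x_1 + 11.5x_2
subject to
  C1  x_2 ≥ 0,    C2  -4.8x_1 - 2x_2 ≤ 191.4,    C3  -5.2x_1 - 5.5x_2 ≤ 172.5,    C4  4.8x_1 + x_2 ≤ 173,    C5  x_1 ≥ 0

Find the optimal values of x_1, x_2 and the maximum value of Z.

At the optimal vertex, 4.8x_1 + x_2 = 173 and x_1 = 0.
Solving simultaneously gives x_1 = 0, x_2 = 173.

x_1 = 0, x_2 = 173, maximum Z = 1989.5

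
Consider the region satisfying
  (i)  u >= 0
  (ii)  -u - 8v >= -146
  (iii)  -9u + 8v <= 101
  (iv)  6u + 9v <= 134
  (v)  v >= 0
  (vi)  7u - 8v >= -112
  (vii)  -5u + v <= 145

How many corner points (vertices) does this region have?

4

Of the 21 pairwise boundary intersections, those satisfying every inequality are:
  (0, 101/8)
  (0, 0)
  (163/129, 604/43)
  (67/3, 0)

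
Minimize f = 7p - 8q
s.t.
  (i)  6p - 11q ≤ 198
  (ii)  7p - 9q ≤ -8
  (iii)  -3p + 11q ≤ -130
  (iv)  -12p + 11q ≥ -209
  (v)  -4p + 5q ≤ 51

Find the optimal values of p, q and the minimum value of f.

p = -1551/14, q = -549/7, minimum f = -2073/14

Feasible corners and f = 7p - 8q:
  (-1870/23, -1434/23) → f = -1618/23
  (-1551/14, -549/7) → f = -2073/14
  (-629/25, -467/25) → f = -667/25
  (-1211/29, -673/29) → f = -3093/29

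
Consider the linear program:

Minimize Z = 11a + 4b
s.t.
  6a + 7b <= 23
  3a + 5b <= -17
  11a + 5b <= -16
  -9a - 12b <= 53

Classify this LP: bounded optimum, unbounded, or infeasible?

Vertices and Z = 11a + 4b:
  (1/8, -139/40) → Z = -501/40
  (-61/9, 2/3) → Z = -647/9
  (73/87, -439/87) → Z = -953/87
The feasible region has finitely many vertices and no improving ray; the minimum is -647/9 at (-61/9, 2/3).

bounded optimum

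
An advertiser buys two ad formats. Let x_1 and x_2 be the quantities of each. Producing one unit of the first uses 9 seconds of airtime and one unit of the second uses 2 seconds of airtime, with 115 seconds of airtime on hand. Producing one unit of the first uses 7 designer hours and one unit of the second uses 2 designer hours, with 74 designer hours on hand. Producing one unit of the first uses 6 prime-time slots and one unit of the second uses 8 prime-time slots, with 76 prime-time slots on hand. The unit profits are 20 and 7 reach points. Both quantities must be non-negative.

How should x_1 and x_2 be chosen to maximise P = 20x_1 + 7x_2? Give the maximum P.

Corner points and P = 20x_1 + 7x_2:
  (0, 0) → P = 0
  (0, 19/2) → P = 133/2
  (74/7, 0) → P = 1480/7
  (10, 2) → P = 214

x_1 = 10, x_2 = 2, maximum P = 214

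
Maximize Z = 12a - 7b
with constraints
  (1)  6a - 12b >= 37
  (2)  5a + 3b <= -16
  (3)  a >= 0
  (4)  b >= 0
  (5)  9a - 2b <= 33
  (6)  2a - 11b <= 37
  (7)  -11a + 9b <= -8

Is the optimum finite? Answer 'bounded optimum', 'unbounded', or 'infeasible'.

The boundaries 2a - 11b = 37 and -11a + 9b = -8 meet at (-245/103, -391/103), but that point violates 6a - 12b ≥ 37. Every candidate vertex is excluded by some other constraint, so the feasible region is empty.

infeasible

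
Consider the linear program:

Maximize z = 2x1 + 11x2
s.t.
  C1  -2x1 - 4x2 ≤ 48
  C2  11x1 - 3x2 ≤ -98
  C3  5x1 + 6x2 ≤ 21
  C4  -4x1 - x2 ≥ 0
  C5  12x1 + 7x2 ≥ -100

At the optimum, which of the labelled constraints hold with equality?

C3 and C5

Corner points and z = 2x1 + 11x2:
  (-175/27, 721/81) → z = 6881/81
  (-986/113, 76/113) → z = -1136/113
  (-747/37, 752/37) → z = 6778/37

The maximum is at (-747/37, 752/37). Substituting into each constraint, equality holds for C3 and C5; the remaining constraints have slack.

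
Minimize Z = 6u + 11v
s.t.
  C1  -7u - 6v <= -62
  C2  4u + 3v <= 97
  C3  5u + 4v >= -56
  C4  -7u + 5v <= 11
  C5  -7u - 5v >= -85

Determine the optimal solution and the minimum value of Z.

u = 200/7, v = -23, minimum Z = -571/7

Extreme points and Z = 6u + 11v:
  (244/77, 73/11) → Z = 7085/77
  (200/7, -23) → Z = -571/7
  (37/7, 48/5) → Z = 4806/35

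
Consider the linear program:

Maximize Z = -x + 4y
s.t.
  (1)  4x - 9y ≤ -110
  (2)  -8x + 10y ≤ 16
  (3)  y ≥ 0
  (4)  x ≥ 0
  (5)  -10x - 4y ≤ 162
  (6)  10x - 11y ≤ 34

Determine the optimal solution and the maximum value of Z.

Extreme points and Z = -x + 4y:
  (239/8, 51/2) → Z = 577/8
  (758/23, 618/23) → Z = 1714/23
  (43, 36) → Z = 101

x = 43, y = 36, maximum Z = 101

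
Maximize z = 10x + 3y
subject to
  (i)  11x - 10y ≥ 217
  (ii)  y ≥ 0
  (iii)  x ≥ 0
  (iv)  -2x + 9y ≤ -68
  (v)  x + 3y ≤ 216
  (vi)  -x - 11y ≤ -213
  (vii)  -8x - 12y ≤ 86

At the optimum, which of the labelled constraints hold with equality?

(ii) and (v)

Corner points and z = 10x + 3y:
  (216, 0) → z = 2160
  (213, 0) → z = 2130
  (716/5, 364/15) → z = 7524/5
  (2665/31, 358/31) → z = 27724/31

The maximum is at (216, 0). Substituting into each constraint, equality holds for (ii) and (v); the remaining constraints have slack.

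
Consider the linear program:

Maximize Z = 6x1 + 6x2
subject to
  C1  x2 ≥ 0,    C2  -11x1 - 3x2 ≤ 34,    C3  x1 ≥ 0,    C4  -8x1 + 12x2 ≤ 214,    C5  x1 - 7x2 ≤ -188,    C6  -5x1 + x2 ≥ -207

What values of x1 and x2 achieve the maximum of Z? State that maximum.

Extreme points and Z = 6x1 + 6x2:
  (379/22, 645/22) → Z = 3072/11
  (1349/26, 1363/26) → Z = 8136/13
  (1637/34, 1147/34) → Z = 8352/17

The binding constraints are -8x1 + 12x2 = 214 and -5x1 + x2 = -207.
Solving simultaneously gives x1 = 1349/26, x2 = 1363/26.

x1 = 1349/26, x2 = 1363/26, maximum Z = 8136/13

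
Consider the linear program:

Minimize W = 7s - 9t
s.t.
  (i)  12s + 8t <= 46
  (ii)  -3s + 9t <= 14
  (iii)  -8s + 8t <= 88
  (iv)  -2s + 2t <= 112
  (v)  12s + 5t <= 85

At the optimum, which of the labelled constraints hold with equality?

Corner points and W = 7s - 9t:
  (151/66, 51/22) → W = -160/33
  (25/2, -13) → W = 409/2
  (-85/6, -19/6) → W = -212/3
The feasible region is unbounded (it extends along (-1, -1), (5, -12)), but W strictly increases along every unbounded feasible direction, so there is no improving ray and the minimum is attained at a vertex.

The minimum is at (-85/6, -19/6). Substituting into each constraint, equality holds for (ii) and (iii); the remaining constraints have slack.

(ii) and (iii)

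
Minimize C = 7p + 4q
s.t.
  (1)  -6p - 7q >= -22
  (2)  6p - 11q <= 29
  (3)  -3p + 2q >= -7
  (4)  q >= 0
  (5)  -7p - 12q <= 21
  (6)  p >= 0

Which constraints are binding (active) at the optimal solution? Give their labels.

Extreme points and C = 7p + 4q:
  (31/11, 8/11) → C = 249/11
  (0, 22/7) → C = 88/7
  (7/3, 0) → C = 49/3
  (0, 0) → C = 0

The minimum is at (0, 0). Substituting into each constraint, equality holds for (4) and (6); the remaining constraints have slack.

(4) and (6)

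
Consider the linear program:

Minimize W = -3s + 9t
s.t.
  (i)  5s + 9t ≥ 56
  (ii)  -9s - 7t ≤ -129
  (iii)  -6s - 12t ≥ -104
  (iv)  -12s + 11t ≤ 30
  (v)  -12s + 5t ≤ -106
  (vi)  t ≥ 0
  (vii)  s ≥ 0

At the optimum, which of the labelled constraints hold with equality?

Corner points and W = -3s + 9t:
  (410/33, 27/11) → W = -167/11
  (43/3, 0) → W = -43
  (52/3, 0) → W = -52

The minimum is at (52/3, 0). Substituting into each constraint, equality holds for (iii) and (vi); the remaining constraints have slack.

(iii) and (vi)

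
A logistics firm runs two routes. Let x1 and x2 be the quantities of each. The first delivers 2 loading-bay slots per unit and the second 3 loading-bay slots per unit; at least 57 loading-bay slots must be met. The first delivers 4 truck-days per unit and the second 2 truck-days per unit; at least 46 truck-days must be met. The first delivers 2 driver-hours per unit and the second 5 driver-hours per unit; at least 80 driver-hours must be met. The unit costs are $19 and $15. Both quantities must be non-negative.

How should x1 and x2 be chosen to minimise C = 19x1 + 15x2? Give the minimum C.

x1 = 3, x2 = 17, minimum C = 312

Corner points and C = 19x1 + 15x2:
  (0, 23) → C = 345
  (40, 0) → C = 760
  (3, 17) → C = 312
  (45/4, 23/2) → C = 1545/4
The feasible region is unbounded (it extends along (0, 1), (1, 0)), but C strictly increases along every unbounded feasible direction, so there is no improving ray and the minimum is attained at a vertex.

At the optimal vertex, 2x1 + 3x2 = 57 and 4x1 + 2x2 = 46.
Solving simultaneously gives x1 = 3, x2 = 17.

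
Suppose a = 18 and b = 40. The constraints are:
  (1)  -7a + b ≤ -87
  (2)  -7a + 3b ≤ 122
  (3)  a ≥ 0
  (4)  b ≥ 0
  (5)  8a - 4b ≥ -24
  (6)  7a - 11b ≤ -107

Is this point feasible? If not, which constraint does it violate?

not feasible — violates (1)

Constraint (1): -7a + b = -86, which is not ≤ -87. All other constraints are satisfied.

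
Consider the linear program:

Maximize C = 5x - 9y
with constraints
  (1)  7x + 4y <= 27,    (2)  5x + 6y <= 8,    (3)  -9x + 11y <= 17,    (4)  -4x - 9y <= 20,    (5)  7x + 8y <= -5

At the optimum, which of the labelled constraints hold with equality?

(4) and (5)

Feasible corners and C = 5x - 9y:
  (-373/125, -112/125) → C = -857/125
  (-191/149, 74/149) → C = -1621/149
  (115/31, -120/31) → C = 1655/31

The maximum is at (115/31, -120/31). Substituting into each constraint, equality holds for (4) and (5); the remaining constraints have slack.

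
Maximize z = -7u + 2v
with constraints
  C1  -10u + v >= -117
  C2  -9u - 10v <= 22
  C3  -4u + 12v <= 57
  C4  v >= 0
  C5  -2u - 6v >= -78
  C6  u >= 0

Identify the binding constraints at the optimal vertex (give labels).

C3 and C6

Feasible corners and z = -7u + 2v:
  (117/10, 0) → z = -819/10
  (390/31, 273/31) → z = -2184/31
  (99/8, 71/8) → z = -551/8
  (0, 19/4) → z = 19/2
  (0, 0) → z = 0

The maximum is at (0, 19/4). Substituting into each constraint, equality holds for C3 and C6; the remaining constraints have slack.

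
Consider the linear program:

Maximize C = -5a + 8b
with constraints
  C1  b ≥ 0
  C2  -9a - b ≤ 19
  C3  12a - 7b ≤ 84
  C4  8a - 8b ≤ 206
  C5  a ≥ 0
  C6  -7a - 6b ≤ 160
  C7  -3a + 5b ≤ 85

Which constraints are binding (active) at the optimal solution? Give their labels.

C5 and C7

Corner points and C = -5a + 8b:
  (7, 0) → C = -35
  (0, 0) → C = 0
  (1015/39, 424/13) → C = 5101/39
  (0, 17) → C = 136

The maximum is at (0, 17). Substituting into each constraint, equality holds for C5 and C7; the remaining constraints have slack.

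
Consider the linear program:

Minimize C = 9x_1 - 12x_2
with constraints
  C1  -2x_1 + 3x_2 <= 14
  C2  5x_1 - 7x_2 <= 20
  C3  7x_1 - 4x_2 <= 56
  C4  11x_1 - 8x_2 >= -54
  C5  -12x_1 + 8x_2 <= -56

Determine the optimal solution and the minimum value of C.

The binding constraints are -2x_1 + 3x_2 = 14 and -12x_1 + 8x_2 = -56.
Solving simultaneously gives x_1 = 14, x_2 = 14.

x_1 = 14, x_2 = 14, minimum C = -42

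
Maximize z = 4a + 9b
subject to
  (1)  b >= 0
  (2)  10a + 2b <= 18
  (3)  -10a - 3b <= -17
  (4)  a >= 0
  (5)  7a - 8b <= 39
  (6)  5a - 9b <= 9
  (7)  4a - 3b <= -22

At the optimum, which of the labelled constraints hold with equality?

(2) and (4)

Corner points and z = 4a + 9b:
  (0, 9) → z = 81
  (5/19, 146/19) → z = 1334/19
  (0, 22/3) → z = 66

The maximum is at (0, 9). Substituting into each constraint, equality holds for (2) and (4); the remaining constraints have slack.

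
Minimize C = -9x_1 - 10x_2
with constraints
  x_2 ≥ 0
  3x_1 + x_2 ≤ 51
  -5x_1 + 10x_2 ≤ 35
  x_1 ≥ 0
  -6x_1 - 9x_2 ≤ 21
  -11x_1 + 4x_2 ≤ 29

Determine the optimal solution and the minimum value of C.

Feasible corners and C = -9x_1 - 10x_2:
  (17, 0) → C = -153
  (0, 0) → C = 0
  (95/7, 72/7) → C = -225
  (0, 7/2) → C = -35

The optimum lies where 3x_1 + x_2 = 51 and -5x_1 + 10x_2 = 35.
Solving simultaneously gives x_1 = 95/7, x_2 = 72/7.

x_1 = 95/7, x_2 = 72/7, minimum C = -225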